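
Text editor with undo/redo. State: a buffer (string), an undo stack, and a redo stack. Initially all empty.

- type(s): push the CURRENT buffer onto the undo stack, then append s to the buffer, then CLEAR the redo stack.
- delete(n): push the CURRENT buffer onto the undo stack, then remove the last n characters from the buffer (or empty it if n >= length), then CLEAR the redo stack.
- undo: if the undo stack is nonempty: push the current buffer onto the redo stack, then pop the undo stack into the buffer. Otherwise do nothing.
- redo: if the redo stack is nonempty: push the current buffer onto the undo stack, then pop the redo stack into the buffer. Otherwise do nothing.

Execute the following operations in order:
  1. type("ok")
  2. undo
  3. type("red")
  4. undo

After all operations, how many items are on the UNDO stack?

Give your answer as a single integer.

After op 1 (type): buf='ok' undo_depth=1 redo_depth=0
After op 2 (undo): buf='(empty)' undo_depth=0 redo_depth=1
After op 3 (type): buf='red' undo_depth=1 redo_depth=0
After op 4 (undo): buf='(empty)' undo_depth=0 redo_depth=1

Answer: 0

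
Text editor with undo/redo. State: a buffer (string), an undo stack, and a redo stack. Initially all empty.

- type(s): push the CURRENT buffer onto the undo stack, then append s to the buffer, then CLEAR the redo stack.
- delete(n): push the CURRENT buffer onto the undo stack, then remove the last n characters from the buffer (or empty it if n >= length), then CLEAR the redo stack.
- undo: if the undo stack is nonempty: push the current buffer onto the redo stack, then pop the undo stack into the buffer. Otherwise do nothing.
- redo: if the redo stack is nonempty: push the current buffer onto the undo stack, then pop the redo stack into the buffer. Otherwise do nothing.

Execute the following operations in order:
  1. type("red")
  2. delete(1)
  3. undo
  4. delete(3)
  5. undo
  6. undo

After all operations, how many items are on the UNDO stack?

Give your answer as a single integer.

After op 1 (type): buf='red' undo_depth=1 redo_depth=0
After op 2 (delete): buf='re' undo_depth=2 redo_depth=0
After op 3 (undo): buf='red' undo_depth=1 redo_depth=1
After op 4 (delete): buf='(empty)' undo_depth=2 redo_depth=0
After op 5 (undo): buf='red' undo_depth=1 redo_depth=1
After op 6 (undo): buf='(empty)' undo_depth=0 redo_depth=2

Answer: 0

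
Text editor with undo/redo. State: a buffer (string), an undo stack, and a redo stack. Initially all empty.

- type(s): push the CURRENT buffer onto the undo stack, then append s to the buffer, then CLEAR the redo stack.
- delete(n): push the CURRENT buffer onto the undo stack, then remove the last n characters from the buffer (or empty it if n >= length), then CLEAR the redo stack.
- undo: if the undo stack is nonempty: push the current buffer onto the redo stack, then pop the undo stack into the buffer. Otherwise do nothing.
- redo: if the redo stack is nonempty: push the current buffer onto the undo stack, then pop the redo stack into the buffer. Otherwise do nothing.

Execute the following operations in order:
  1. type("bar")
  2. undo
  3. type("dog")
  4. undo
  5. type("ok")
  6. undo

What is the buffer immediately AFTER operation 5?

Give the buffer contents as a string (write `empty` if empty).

After op 1 (type): buf='bar' undo_depth=1 redo_depth=0
After op 2 (undo): buf='(empty)' undo_depth=0 redo_depth=1
After op 3 (type): buf='dog' undo_depth=1 redo_depth=0
After op 4 (undo): buf='(empty)' undo_depth=0 redo_depth=1
After op 5 (type): buf='ok' undo_depth=1 redo_depth=0

Answer: ok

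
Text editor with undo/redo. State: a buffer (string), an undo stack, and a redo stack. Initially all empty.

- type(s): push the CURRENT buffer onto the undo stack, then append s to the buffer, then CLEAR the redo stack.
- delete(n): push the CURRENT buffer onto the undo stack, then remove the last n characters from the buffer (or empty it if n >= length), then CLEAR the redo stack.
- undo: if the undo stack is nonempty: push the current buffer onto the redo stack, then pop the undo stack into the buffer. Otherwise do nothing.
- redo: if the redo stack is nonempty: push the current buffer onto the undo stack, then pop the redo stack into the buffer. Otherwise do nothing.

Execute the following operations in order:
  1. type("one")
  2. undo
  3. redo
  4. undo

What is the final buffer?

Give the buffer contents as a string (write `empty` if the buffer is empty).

After op 1 (type): buf='one' undo_depth=1 redo_depth=0
After op 2 (undo): buf='(empty)' undo_depth=0 redo_depth=1
After op 3 (redo): buf='one' undo_depth=1 redo_depth=0
After op 4 (undo): buf='(empty)' undo_depth=0 redo_depth=1

Answer: empty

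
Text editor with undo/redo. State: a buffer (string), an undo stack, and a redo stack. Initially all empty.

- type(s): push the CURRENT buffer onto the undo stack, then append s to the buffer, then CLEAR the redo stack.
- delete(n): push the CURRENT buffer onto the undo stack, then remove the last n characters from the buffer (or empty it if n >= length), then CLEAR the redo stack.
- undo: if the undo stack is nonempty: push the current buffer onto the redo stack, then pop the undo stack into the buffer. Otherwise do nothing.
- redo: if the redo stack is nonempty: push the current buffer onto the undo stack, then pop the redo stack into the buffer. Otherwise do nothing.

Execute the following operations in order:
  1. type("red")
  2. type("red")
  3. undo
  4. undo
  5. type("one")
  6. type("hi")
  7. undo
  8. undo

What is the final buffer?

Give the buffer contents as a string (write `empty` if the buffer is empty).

Answer: empty

Derivation:
After op 1 (type): buf='red' undo_depth=1 redo_depth=0
After op 2 (type): buf='redred' undo_depth=2 redo_depth=0
After op 3 (undo): buf='red' undo_depth=1 redo_depth=1
After op 4 (undo): buf='(empty)' undo_depth=0 redo_depth=2
After op 5 (type): buf='one' undo_depth=1 redo_depth=0
After op 6 (type): buf='onehi' undo_depth=2 redo_depth=0
After op 7 (undo): buf='one' undo_depth=1 redo_depth=1
After op 8 (undo): buf='(empty)' undo_depth=0 redo_depth=2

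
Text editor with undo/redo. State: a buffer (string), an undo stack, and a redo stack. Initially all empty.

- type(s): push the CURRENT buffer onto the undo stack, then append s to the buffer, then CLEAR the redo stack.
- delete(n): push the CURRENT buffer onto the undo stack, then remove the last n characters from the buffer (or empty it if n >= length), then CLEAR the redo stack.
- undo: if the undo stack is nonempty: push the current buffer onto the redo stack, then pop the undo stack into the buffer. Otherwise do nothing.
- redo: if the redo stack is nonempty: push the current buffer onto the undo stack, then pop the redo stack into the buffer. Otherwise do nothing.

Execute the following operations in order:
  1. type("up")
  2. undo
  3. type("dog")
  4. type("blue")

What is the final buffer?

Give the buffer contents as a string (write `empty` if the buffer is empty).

After op 1 (type): buf='up' undo_depth=1 redo_depth=0
After op 2 (undo): buf='(empty)' undo_depth=0 redo_depth=1
After op 3 (type): buf='dog' undo_depth=1 redo_depth=0
After op 4 (type): buf='dogblue' undo_depth=2 redo_depth=0

Answer: dogblue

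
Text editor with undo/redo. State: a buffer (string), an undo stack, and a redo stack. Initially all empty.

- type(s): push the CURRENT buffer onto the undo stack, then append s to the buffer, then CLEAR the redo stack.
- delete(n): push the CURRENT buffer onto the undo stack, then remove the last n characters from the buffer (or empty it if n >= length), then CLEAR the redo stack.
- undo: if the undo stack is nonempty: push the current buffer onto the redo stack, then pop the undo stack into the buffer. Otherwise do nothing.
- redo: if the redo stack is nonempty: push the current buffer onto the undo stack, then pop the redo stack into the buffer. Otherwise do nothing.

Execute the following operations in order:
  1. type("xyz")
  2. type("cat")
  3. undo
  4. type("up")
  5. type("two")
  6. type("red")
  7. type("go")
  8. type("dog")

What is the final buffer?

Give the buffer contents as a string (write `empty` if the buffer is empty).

After op 1 (type): buf='xyz' undo_depth=1 redo_depth=0
After op 2 (type): buf='xyzcat' undo_depth=2 redo_depth=0
After op 3 (undo): buf='xyz' undo_depth=1 redo_depth=1
After op 4 (type): buf='xyzup' undo_depth=2 redo_depth=0
After op 5 (type): buf='xyzuptwo' undo_depth=3 redo_depth=0
After op 6 (type): buf='xyzuptwored' undo_depth=4 redo_depth=0
After op 7 (type): buf='xyzuptworedgo' undo_depth=5 redo_depth=0
After op 8 (type): buf='xyzuptworedgodog' undo_depth=6 redo_depth=0

Answer: xyzuptworedgodog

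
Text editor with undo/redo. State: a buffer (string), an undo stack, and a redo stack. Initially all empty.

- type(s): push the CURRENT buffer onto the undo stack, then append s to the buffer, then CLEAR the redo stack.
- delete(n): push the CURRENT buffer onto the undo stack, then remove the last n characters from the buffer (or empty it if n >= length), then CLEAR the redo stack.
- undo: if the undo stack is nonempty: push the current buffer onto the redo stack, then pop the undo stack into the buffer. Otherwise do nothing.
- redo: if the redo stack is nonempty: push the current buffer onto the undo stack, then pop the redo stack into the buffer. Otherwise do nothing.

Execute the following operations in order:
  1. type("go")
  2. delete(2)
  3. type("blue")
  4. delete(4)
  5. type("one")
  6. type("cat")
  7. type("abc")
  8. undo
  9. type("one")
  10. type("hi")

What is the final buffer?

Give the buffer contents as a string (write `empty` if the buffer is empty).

After op 1 (type): buf='go' undo_depth=1 redo_depth=0
After op 2 (delete): buf='(empty)' undo_depth=2 redo_depth=0
After op 3 (type): buf='blue' undo_depth=3 redo_depth=0
After op 4 (delete): buf='(empty)' undo_depth=4 redo_depth=0
After op 5 (type): buf='one' undo_depth=5 redo_depth=0
After op 6 (type): buf='onecat' undo_depth=6 redo_depth=0
After op 7 (type): buf='onecatabc' undo_depth=7 redo_depth=0
After op 8 (undo): buf='onecat' undo_depth=6 redo_depth=1
After op 9 (type): buf='onecatone' undo_depth=7 redo_depth=0
After op 10 (type): buf='onecatonehi' undo_depth=8 redo_depth=0

Answer: onecatonehi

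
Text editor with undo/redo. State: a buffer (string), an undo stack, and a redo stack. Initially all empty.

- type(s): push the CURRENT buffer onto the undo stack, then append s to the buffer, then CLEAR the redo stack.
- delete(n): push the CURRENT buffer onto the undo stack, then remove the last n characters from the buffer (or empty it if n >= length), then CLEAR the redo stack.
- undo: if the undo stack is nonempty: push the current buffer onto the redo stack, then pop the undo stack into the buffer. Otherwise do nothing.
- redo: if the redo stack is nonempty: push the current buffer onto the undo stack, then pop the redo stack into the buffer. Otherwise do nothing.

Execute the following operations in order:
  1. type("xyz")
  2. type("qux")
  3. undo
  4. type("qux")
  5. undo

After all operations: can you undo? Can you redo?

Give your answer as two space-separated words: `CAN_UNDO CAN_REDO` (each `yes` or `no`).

Answer: yes yes

Derivation:
After op 1 (type): buf='xyz' undo_depth=1 redo_depth=0
After op 2 (type): buf='xyzqux' undo_depth=2 redo_depth=0
After op 3 (undo): buf='xyz' undo_depth=1 redo_depth=1
After op 4 (type): buf='xyzqux' undo_depth=2 redo_depth=0
After op 5 (undo): buf='xyz' undo_depth=1 redo_depth=1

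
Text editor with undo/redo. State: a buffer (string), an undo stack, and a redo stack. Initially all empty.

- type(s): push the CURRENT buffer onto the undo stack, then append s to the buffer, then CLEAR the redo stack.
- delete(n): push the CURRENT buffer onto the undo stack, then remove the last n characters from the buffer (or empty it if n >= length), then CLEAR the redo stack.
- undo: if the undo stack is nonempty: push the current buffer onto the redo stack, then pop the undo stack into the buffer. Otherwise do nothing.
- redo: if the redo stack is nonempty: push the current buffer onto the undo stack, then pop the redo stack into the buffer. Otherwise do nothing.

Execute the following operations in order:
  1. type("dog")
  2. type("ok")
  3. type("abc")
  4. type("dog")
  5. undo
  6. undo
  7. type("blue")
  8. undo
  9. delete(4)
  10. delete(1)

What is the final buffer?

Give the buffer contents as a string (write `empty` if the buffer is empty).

Answer: empty

Derivation:
After op 1 (type): buf='dog' undo_depth=1 redo_depth=0
After op 2 (type): buf='dogok' undo_depth=2 redo_depth=0
After op 3 (type): buf='dogokabc' undo_depth=3 redo_depth=0
After op 4 (type): buf='dogokabcdog' undo_depth=4 redo_depth=0
After op 5 (undo): buf='dogokabc' undo_depth=3 redo_depth=1
After op 6 (undo): buf='dogok' undo_depth=2 redo_depth=2
After op 7 (type): buf='dogokblue' undo_depth=3 redo_depth=0
After op 8 (undo): buf='dogok' undo_depth=2 redo_depth=1
After op 9 (delete): buf='d' undo_depth=3 redo_depth=0
After op 10 (delete): buf='(empty)' undo_depth=4 redo_depth=0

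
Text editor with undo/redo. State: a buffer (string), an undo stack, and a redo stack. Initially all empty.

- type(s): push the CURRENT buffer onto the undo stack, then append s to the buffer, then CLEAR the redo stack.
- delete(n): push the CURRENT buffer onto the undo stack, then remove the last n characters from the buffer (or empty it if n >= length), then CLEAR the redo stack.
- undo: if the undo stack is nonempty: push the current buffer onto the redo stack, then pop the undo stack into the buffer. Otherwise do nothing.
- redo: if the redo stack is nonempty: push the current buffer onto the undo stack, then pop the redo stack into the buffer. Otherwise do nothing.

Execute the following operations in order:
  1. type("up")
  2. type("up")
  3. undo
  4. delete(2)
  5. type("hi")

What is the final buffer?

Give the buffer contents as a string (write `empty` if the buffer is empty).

Answer: hi

Derivation:
After op 1 (type): buf='up' undo_depth=1 redo_depth=0
After op 2 (type): buf='upup' undo_depth=2 redo_depth=0
After op 3 (undo): buf='up' undo_depth=1 redo_depth=1
After op 4 (delete): buf='(empty)' undo_depth=2 redo_depth=0
After op 5 (type): buf='hi' undo_depth=3 redo_depth=0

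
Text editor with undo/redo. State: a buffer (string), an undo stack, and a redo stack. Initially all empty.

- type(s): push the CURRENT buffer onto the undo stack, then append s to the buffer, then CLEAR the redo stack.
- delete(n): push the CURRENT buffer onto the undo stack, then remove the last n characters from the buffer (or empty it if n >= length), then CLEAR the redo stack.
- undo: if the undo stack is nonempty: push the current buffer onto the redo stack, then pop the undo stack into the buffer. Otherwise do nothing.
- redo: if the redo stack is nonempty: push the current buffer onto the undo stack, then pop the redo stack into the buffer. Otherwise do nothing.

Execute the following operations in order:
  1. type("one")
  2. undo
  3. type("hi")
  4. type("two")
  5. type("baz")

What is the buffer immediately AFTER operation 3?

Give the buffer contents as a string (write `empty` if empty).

Answer: hi

Derivation:
After op 1 (type): buf='one' undo_depth=1 redo_depth=0
After op 2 (undo): buf='(empty)' undo_depth=0 redo_depth=1
After op 3 (type): buf='hi' undo_depth=1 redo_depth=0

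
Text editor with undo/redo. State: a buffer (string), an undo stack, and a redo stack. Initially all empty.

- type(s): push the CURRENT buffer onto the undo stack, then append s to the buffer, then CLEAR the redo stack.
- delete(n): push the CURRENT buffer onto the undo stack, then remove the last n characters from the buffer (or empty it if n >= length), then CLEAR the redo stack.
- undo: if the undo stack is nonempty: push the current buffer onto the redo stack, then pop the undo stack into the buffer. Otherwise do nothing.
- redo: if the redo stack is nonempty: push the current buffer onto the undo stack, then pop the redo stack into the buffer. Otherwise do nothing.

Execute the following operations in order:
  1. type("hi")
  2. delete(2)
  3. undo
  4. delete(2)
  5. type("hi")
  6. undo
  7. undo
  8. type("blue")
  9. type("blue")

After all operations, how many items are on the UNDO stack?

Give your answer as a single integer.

After op 1 (type): buf='hi' undo_depth=1 redo_depth=0
After op 2 (delete): buf='(empty)' undo_depth=2 redo_depth=0
After op 3 (undo): buf='hi' undo_depth=1 redo_depth=1
After op 4 (delete): buf='(empty)' undo_depth=2 redo_depth=0
After op 5 (type): buf='hi' undo_depth=3 redo_depth=0
After op 6 (undo): buf='(empty)' undo_depth=2 redo_depth=1
After op 7 (undo): buf='hi' undo_depth=1 redo_depth=2
After op 8 (type): buf='hiblue' undo_depth=2 redo_depth=0
After op 9 (type): buf='hiblueblue' undo_depth=3 redo_depth=0

Answer: 3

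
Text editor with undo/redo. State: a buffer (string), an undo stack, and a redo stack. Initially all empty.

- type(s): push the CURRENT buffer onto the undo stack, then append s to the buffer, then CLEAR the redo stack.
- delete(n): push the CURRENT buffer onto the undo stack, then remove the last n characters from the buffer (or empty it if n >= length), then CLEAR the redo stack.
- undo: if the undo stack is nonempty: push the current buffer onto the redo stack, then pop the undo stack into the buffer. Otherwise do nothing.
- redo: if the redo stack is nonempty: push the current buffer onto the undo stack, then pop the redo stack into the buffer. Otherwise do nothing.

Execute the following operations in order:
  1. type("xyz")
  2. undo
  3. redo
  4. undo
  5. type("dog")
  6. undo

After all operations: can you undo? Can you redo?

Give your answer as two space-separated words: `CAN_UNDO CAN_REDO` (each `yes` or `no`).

Answer: no yes

Derivation:
After op 1 (type): buf='xyz' undo_depth=1 redo_depth=0
After op 2 (undo): buf='(empty)' undo_depth=0 redo_depth=1
After op 3 (redo): buf='xyz' undo_depth=1 redo_depth=0
After op 4 (undo): buf='(empty)' undo_depth=0 redo_depth=1
After op 5 (type): buf='dog' undo_depth=1 redo_depth=0
After op 6 (undo): buf='(empty)' undo_depth=0 redo_depth=1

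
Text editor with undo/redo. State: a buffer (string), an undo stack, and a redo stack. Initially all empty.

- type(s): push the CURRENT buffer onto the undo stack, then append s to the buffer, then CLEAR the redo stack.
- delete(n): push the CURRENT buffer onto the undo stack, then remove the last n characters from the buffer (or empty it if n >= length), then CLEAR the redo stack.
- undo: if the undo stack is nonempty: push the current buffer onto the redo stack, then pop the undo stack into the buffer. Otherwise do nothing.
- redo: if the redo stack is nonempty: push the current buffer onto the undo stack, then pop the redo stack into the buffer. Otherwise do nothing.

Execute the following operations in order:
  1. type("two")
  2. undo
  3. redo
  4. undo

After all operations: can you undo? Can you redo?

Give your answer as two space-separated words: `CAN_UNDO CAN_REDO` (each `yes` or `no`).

Answer: no yes

Derivation:
After op 1 (type): buf='two' undo_depth=1 redo_depth=0
After op 2 (undo): buf='(empty)' undo_depth=0 redo_depth=1
After op 3 (redo): buf='two' undo_depth=1 redo_depth=0
After op 4 (undo): buf='(empty)' undo_depth=0 redo_depth=1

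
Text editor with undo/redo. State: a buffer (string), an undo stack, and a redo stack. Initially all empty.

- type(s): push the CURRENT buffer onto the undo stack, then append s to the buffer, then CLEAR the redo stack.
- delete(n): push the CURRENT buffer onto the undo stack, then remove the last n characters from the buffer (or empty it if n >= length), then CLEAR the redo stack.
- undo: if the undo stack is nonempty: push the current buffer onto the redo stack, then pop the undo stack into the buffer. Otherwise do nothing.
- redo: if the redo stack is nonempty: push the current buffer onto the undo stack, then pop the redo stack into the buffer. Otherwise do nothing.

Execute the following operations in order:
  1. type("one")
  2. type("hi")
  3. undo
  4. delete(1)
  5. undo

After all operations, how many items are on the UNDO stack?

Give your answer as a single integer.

After op 1 (type): buf='one' undo_depth=1 redo_depth=0
After op 2 (type): buf='onehi' undo_depth=2 redo_depth=0
After op 3 (undo): buf='one' undo_depth=1 redo_depth=1
After op 4 (delete): buf='on' undo_depth=2 redo_depth=0
After op 5 (undo): buf='one' undo_depth=1 redo_depth=1

Answer: 1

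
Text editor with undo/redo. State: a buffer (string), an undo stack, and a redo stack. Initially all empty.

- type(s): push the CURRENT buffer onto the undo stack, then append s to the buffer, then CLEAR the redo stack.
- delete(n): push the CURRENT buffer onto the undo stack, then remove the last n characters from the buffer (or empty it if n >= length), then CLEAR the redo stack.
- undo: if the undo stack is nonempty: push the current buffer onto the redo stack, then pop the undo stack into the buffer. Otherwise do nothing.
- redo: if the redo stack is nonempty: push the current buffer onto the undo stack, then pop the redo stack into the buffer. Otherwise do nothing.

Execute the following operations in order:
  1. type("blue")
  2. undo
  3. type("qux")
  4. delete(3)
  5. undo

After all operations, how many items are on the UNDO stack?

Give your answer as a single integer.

After op 1 (type): buf='blue' undo_depth=1 redo_depth=0
After op 2 (undo): buf='(empty)' undo_depth=0 redo_depth=1
After op 3 (type): buf='qux' undo_depth=1 redo_depth=0
After op 4 (delete): buf='(empty)' undo_depth=2 redo_depth=0
After op 5 (undo): buf='qux' undo_depth=1 redo_depth=1

Answer: 1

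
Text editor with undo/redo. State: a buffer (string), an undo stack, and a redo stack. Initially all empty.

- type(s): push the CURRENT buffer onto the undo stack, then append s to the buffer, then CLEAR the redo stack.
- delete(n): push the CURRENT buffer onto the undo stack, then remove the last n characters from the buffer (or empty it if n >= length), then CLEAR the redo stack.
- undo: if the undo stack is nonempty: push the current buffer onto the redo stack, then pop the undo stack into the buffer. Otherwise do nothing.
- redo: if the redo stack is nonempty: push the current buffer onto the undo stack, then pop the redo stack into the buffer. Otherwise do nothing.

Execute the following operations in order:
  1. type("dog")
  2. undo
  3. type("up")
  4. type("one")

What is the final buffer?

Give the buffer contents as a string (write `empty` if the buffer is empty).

Answer: upone

Derivation:
After op 1 (type): buf='dog' undo_depth=1 redo_depth=0
After op 2 (undo): buf='(empty)' undo_depth=0 redo_depth=1
After op 3 (type): buf='up' undo_depth=1 redo_depth=0
After op 4 (type): buf='upone' undo_depth=2 redo_depth=0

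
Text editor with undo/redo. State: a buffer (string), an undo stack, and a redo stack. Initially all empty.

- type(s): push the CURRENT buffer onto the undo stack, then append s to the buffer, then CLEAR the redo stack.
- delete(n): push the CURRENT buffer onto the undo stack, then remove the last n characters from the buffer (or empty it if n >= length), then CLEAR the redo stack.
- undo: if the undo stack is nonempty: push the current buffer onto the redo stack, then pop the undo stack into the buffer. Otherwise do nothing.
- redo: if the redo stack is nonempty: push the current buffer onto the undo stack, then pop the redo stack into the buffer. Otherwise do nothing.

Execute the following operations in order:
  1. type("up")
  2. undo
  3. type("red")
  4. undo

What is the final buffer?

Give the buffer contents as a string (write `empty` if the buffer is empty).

After op 1 (type): buf='up' undo_depth=1 redo_depth=0
After op 2 (undo): buf='(empty)' undo_depth=0 redo_depth=1
After op 3 (type): buf='red' undo_depth=1 redo_depth=0
After op 4 (undo): buf='(empty)' undo_depth=0 redo_depth=1

Answer: empty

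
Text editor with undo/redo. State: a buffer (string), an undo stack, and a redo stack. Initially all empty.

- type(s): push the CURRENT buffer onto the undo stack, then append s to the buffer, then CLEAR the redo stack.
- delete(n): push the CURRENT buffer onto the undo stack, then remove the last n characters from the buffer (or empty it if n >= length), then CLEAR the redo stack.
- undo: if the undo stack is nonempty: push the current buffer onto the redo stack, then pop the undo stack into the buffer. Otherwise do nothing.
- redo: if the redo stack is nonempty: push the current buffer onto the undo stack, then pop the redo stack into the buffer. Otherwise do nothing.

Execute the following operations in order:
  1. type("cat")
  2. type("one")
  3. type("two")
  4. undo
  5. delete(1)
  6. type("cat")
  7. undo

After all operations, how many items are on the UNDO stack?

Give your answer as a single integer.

After op 1 (type): buf='cat' undo_depth=1 redo_depth=0
After op 2 (type): buf='catone' undo_depth=2 redo_depth=0
After op 3 (type): buf='catonetwo' undo_depth=3 redo_depth=0
After op 4 (undo): buf='catone' undo_depth=2 redo_depth=1
After op 5 (delete): buf='caton' undo_depth=3 redo_depth=0
After op 6 (type): buf='catoncat' undo_depth=4 redo_depth=0
After op 7 (undo): buf='caton' undo_depth=3 redo_depth=1

Answer: 3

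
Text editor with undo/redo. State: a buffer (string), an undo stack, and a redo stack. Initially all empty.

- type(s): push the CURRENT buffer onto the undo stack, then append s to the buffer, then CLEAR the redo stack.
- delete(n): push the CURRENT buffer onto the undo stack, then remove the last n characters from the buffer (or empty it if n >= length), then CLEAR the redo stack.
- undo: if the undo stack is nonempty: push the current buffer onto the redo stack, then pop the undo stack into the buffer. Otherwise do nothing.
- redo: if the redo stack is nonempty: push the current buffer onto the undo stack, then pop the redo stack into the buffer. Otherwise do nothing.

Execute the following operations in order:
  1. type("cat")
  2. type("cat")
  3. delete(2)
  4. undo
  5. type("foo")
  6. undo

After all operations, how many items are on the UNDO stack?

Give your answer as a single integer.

Answer: 2

Derivation:
After op 1 (type): buf='cat' undo_depth=1 redo_depth=0
After op 2 (type): buf='catcat' undo_depth=2 redo_depth=0
After op 3 (delete): buf='catc' undo_depth=3 redo_depth=0
After op 4 (undo): buf='catcat' undo_depth=2 redo_depth=1
After op 5 (type): buf='catcatfoo' undo_depth=3 redo_depth=0
After op 6 (undo): buf='catcat' undo_depth=2 redo_depth=1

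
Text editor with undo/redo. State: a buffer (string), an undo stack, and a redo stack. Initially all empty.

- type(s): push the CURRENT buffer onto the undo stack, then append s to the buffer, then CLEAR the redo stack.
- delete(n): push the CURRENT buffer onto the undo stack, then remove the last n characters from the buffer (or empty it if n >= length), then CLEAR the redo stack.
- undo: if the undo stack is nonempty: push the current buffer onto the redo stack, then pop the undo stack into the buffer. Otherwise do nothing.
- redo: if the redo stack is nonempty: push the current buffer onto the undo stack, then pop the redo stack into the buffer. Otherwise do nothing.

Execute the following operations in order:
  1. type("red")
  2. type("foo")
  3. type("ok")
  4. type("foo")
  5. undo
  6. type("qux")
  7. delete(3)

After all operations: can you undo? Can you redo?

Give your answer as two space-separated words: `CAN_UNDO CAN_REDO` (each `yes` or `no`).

Answer: yes no

Derivation:
After op 1 (type): buf='red' undo_depth=1 redo_depth=0
After op 2 (type): buf='redfoo' undo_depth=2 redo_depth=0
After op 3 (type): buf='redfoook' undo_depth=3 redo_depth=0
After op 4 (type): buf='redfoookfoo' undo_depth=4 redo_depth=0
After op 5 (undo): buf='redfoook' undo_depth=3 redo_depth=1
After op 6 (type): buf='redfoookqux' undo_depth=4 redo_depth=0
After op 7 (delete): buf='redfoook' undo_depth=5 redo_depth=0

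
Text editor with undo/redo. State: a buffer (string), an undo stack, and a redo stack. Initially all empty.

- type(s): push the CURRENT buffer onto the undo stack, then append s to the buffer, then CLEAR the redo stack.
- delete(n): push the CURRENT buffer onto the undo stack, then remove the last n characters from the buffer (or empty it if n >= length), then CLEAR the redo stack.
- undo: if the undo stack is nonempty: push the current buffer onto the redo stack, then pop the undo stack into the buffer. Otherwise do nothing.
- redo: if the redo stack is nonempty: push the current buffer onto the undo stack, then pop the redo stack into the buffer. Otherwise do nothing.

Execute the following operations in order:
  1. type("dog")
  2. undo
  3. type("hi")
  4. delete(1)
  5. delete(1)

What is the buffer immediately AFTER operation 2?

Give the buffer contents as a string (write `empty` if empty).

After op 1 (type): buf='dog' undo_depth=1 redo_depth=0
After op 2 (undo): buf='(empty)' undo_depth=0 redo_depth=1

Answer: empty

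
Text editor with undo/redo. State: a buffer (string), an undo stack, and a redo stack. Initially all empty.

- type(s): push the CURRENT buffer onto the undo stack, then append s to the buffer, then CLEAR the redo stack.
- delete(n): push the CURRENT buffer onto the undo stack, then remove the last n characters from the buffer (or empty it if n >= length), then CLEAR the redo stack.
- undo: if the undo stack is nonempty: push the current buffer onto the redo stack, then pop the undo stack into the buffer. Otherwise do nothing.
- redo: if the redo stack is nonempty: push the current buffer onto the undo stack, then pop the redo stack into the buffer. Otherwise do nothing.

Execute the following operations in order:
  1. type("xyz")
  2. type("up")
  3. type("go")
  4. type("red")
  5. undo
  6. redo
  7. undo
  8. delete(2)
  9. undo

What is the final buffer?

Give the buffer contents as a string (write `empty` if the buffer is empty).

Answer: xyzupgo

Derivation:
After op 1 (type): buf='xyz' undo_depth=1 redo_depth=0
After op 2 (type): buf='xyzup' undo_depth=2 redo_depth=0
After op 3 (type): buf='xyzupgo' undo_depth=3 redo_depth=0
After op 4 (type): buf='xyzupgored' undo_depth=4 redo_depth=0
After op 5 (undo): buf='xyzupgo' undo_depth=3 redo_depth=1
After op 6 (redo): buf='xyzupgored' undo_depth=4 redo_depth=0
After op 7 (undo): buf='xyzupgo' undo_depth=3 redo_depth=1
After op 8 (delete): buf='xyzup' undo_depth=4 redo_depth=0
After op 9 (undo): buf='xyzupgo' undo_depth=3 redo_depth=1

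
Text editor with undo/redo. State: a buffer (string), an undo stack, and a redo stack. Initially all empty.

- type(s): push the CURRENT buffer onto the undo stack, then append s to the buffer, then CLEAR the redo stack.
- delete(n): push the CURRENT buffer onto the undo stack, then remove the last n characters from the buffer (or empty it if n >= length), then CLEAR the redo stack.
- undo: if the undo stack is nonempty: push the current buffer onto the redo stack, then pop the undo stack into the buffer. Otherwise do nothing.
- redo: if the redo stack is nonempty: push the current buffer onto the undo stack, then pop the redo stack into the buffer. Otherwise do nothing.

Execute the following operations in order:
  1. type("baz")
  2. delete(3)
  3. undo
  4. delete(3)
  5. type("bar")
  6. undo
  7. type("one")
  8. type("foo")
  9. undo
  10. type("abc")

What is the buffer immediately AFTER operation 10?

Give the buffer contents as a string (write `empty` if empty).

Answer: oneabc

Derivation:
After op 1 (type): buf='baz' undo_depth=1 redo_depth=0
After op 2 (delete): buf='(empty)' undo_depth=2 redo_depth=0
After op 3 (undo): buf='baz' undo_depth=1 redo_depth=1
After op 4 (delete): buf='(empty)' undo_depth=2 redo_depth=0
After op 5 (type): buf='bar' undo_depth=3 redo_depth=0
After op 6 (undo): buf='(empty)' undo_depth=2 redo_depth=1
After op 7 (type): buf='one' undo_depth=3 redo_depth=0
After op 8 (type): buf='onefoo' undo_depth=4 redo_depth=0
After op 9 (undo): buf='one' undo_depth=3 redo_depth=1
After op 10 (type): buf='oneabc' undo_depth=4 redo_depth=0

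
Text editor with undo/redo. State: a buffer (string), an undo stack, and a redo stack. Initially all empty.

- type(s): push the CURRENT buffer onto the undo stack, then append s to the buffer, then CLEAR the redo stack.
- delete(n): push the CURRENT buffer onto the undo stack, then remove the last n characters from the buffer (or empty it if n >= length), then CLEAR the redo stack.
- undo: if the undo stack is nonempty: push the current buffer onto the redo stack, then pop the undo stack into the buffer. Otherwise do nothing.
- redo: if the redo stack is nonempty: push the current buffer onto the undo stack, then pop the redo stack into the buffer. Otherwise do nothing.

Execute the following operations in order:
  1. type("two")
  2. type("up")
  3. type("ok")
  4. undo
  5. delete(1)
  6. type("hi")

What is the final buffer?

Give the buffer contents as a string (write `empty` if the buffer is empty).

Answer: twouhi

Derivation:
After op 1 (type): buf='two' undo_depth=1 redo_depth=0
After op 2 (type): buf='twoup' undo_depth=2 redo_depth=0
After op 3 (type): buf='twoupok' undo_depth=3 redo_depth=0
After op 4 (undo): buf='twoup' undo_depth=2 redo_depth=1
After op 5 (delete): buf='twou' undo_depth=3 redo_depth=0
After op 6 (type): buf='twouhi' undo_depth=4 redo_depth=0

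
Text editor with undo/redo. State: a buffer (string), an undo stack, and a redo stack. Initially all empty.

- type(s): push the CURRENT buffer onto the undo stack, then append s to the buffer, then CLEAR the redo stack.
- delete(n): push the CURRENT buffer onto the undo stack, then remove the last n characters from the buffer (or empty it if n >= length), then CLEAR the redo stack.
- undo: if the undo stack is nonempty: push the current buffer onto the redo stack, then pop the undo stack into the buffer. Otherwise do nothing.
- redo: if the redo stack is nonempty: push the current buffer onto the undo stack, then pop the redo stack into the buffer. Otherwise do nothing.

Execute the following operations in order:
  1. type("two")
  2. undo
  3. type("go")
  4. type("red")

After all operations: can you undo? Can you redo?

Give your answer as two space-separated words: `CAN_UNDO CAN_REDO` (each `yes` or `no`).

After op 1 (type): buf='two' undo_depth=1 redo_depth=0
After op 2 (undo): buf='(empty)' undo_depth=0 redo_depth=1
After op 3 (type): buf='go' undo_depth=1 redo_depth=0
After op 4 (type): buf='gored' undo_depth=2 redo_depth=0

Answer: yes no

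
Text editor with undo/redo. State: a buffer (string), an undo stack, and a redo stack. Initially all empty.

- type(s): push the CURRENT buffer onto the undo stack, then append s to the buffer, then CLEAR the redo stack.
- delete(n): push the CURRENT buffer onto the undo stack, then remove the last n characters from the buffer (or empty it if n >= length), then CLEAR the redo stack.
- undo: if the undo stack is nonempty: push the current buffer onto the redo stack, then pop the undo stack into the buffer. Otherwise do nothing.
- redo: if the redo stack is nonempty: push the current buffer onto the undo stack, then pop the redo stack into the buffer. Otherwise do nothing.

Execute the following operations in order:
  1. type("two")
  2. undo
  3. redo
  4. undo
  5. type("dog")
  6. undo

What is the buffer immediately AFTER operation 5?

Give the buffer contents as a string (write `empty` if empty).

After op 1 (type): buf='two' undo_depth=1 redo_depth=0
After op 2 (undo): buf='(empty)' undo_depth=0 redo_depth=1
After op 3 (redo): buf='two' undo_depth=1 redo_depth=0
After op 4 (undo): buf='(empty)' undo_depth=0 redo_depth=1
After op 5 (type): buf='dog' undo_depth=1 redo_depth=0

Answer: dog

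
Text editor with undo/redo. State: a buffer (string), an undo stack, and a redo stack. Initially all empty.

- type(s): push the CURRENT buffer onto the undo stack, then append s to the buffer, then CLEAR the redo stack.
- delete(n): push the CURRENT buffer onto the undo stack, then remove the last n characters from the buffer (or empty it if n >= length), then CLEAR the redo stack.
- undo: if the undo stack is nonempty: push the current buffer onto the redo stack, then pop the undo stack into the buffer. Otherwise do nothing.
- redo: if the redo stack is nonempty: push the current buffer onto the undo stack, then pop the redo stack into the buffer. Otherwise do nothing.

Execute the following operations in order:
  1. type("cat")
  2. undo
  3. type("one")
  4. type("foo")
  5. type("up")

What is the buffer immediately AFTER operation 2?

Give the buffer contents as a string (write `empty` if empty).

After op 1 (type): buf='cat' undo_depth=1 redo_depth=0
After op 2 (undo): buf='(empty)' undo_depth=0 redo_depth=1

Answer: empty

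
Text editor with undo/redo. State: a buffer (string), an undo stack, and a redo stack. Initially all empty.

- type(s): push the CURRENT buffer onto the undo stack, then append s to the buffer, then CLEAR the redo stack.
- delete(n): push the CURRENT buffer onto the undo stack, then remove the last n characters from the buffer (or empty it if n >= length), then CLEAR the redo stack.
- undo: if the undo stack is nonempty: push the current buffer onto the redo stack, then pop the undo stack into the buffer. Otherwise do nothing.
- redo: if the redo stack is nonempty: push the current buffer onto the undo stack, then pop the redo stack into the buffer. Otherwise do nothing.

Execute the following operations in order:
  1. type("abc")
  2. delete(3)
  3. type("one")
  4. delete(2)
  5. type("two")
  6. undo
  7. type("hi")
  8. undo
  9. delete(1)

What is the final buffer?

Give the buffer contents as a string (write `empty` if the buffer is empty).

Answer: empty

Derivation:
After op 1 (type): buf='abc' undo_depth=1 redo_depth=0
After op 2 (delete): buf='(empty)' undo_depth=2 redo_depth=0
After op 3 (type): buf='one' undo_depth=3 redo_depth=0
After op 4 (delete): buf='o' undo_depth=4 redo_depth=0
After op 5 (type): buf='otwo' undo_depth=5 redo_depth=0
After op 6 (undo): buf='o' undo_depth=4 redo_depth=1
After op 7 (type): buf='ohi' undo_depth=5 redo_depth=0
After op 8 (undo): buf='o' undo_depth=4 redo_depth=1
After op 9 (delete): buf='(empty)' undo_depth=5 redo_depth=0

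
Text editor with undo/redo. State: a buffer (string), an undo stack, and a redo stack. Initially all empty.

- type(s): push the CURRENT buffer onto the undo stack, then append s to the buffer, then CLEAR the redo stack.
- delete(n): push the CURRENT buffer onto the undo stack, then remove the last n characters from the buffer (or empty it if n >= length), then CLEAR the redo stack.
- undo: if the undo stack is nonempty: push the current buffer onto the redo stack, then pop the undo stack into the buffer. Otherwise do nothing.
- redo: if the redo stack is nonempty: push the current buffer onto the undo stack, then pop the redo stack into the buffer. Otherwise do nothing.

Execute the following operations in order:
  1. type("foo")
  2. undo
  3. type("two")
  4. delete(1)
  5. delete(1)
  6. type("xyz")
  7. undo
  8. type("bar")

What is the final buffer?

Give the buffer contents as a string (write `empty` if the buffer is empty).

After op 1 (type): buf='foo' undo_depth=1 redo_depth=0
After op 2 (undo): buf='(empty)' undo_depth=0 redo_depth=1
After op 3 (type): buf='two' undo_depth=1 redo_depth=0
After op 4 (delete): buf='tw' undo_depth=2 redo_depth=0
After op 5 (delete): buf='t' undo_depth=3 redo_depth=0
After op 6 (type): buf='txyz' undo_depth=4 redo_depth=0
After op 7 (undo): buf='t' undo_depth=3 redo_depth=1
After op 8 (type): buf='tbar' undo_depth=4 redo_depth=0

Answer: tbar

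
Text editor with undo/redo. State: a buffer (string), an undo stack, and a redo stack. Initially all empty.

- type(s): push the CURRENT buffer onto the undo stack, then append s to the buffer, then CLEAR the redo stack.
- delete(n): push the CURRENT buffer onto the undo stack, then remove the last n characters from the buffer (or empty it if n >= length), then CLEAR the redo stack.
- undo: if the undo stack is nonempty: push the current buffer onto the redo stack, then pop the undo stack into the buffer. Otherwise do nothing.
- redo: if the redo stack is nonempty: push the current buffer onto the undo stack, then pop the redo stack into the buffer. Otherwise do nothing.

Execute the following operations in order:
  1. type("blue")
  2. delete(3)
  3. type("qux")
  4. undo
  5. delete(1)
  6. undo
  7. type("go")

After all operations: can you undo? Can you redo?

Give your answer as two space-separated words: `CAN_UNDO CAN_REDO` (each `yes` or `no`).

After op 1 (type): buf='blue' undo_depth=1 redo_depth=0
After op 2 (delete): buf='b' undo_depth=2 redo_depth=0
After op 3 (type): buf='bqux' undo_depth=3 redo_depth=0
After op 4 (undo): buf='b' undo_depth=2 redo_depth=1
After op 5 (delete): buf='(empty)' undo_depth=3 redo_depth=0
After op 6 (undo): buf='b' undo_depth=2 redo_depth=1
After op 7 (type): buf='bgo' undo_depth=3 redo_depth=0

Answer: yes no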